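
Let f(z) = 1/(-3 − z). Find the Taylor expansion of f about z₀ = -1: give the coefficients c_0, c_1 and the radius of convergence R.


Let w = z − z₀, so z = z₀ + w.
Then -3 − z = -3 − (z₀ + w) = (-3 − z₀) − w = -2 − w.
f(z) = 1/(-2 − w) = (1/(-2)) · 1/(1 − w/(-2)) = Σ_{n≥0} w^n / (-2)^(n+1).
So c_n = 1/(-2)^(n+1):
  c_0 = 1/(-2)^1 = -1/2.
  c_1 = 1/(-2)^2 = 1/4.
The series is valid for |w/d| < 1, i.e. |z − z₀| < |d|.
Radius of convergence: R = |-3 − z₀| = |-2| = 2 (distance from z₀ to the singularity z = -3).

c_0 = -1/2, c_1 = 1/4; R = 2.


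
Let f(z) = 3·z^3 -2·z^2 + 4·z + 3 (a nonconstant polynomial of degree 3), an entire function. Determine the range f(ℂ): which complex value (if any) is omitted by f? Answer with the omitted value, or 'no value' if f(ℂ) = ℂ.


Little Picard bounds the complement of f(ℂ) to at most one point.
For every w ∈ ℂ, the equation p(z) − w = 0 is a nonconstant polynomial in z and hence has at least one root by the fundamental theorem of algebra. So p is surjective onto ℂ, omitting no value.

Omitted value: no value.


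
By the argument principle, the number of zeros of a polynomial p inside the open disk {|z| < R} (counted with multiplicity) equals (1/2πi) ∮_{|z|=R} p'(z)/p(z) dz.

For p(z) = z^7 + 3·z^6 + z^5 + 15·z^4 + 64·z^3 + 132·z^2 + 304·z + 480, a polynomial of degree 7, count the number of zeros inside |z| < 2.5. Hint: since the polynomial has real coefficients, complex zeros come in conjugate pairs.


The zeros of p are: (2 + 2i), (2 - 2i), (-2 + 1i), (-2 - 1i), -3, (0 + 2i), (0 - 2i).
Their magnitudes are: 2.828, 2.828, 2.236, 2.236, 3, 2, 2.
Zeros with |z| < R = 2.5: (-2 + 1i), (-2 - 1i), (0 + 2i), (0 - 2i).
Count = 4.
By the argument principle, (1/2πi) ∮_{|z|=R} p'(z)/p(z) dz equals exactly this count.

Number of zeros inside |z| < 2.5: 4.


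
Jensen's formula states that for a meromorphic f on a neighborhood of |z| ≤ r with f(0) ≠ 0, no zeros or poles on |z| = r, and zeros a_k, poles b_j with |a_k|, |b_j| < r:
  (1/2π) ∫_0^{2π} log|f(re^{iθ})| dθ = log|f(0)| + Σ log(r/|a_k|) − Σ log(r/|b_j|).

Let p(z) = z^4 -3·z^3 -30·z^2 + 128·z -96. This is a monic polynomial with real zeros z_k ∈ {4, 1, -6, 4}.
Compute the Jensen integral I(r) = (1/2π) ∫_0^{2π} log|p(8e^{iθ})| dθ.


Zeros: -6, 1, 4, 4; r = 8.
Inside |z| < r: -6, 1, 4, 4. Outside (|z| ≥ r): ∅.
p(0) = -96, so log|p(0)| = log(96) = 4.5643.
Apply Jensen: I(r) = log|p(0)| + Σ_k log(r/|z_k|), summed over zeros inside |z| < r.
  log(r/|z_k|) for z_k = 4: log(8/4) = 0.6931
  log(r/|z_k|) for z_k = 1: log(8/1) = 2.0794
  log(r/|z_k|) for z_k = -6: log(8/6) = 0.2877
  log(r/|z_k|) for z_k = 4: log(8/4) = 0.6931
Sum over inside zeros: 3.7534.
I(r) = log|p(0)| + (inside sum) = 4.5643 + 3.7534 = 8.3178.
Closed form (all zeros inside, monic): I(r) = n·log(r) = 4·log(8) = 8.3178. ✓

I(r) ≈ 8.3178.


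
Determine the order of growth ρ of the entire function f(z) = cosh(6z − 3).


cosh(w) is a linear combination of e^{iw} and e^{−iw} (or e^w, e^{−w} in the hyperbolic case), so |cosh(w)| ≤ e^{|w|}. With w = 6z − 3, |w| ≤ 6|z| + 3 = 6r + 3 on |z| = r, giving M(r) ≤ e^{6r + 3}, so ρ ≤ 1. On a suitable ray (z = it for sin/cos; z = t for sinh/cosh, t real → ∞), |cosh(6z − 3)| grows like e^{6|t|}/2, so ρ ≥ 1. Hence ρ = 1.
Therefore ρ = 1.

Order ρ = 1.


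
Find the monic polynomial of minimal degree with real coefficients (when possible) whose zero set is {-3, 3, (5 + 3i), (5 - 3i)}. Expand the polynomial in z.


The polynomial is p(z) = ∏_{α ∈ S} (z − α), where S = {-3, 3, (5 + 3i), (5 - 3i)}.
Expanding the product yields: p(z) = z^4 -10·z^3 + 25·z^2 + 90·z -306.
Note conjugate pairs combine to real quadratics: (z − (5+3i))(z − (5−3i)) = z² − 10z + 34.
The resulting polynomial has degree 4 and real coefficients as required.

p(z) = z^4 -10·z^3 + 25·z^2 + 90·z -306.


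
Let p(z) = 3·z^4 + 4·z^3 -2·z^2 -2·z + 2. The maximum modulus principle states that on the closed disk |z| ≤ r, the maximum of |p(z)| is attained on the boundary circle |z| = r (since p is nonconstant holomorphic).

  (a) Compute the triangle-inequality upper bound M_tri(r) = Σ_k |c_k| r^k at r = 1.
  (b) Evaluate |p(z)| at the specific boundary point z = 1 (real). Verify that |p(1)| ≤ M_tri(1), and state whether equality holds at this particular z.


Coefficients: c_0 = 2, c_1 = -2, c_2 = -2, c_3 = 4, c_4 = 3. Radius r = 1.
Part (a). Triangle bound: M_tri(r) = Σ_k |c_k| r^k
  = |2|·1^0 + |-2|·1^1 + |-2|·1^2 + |4|·1^3 + |3|·1^4
  = 2 + 2 + 2 + 4 + 3 = 13.
This bounds M(r) := max_{|z|=r} |p(z)| from above; equality holds iff all terms c_k z^k can be made to align in phase at a single z on |z|=r.
Part (b). At z = 1 (real, on the circle |z| = r):
  p(1) = (2)·1^0 + (-2)·1^1 + (-2)·1^2 + (4)·1^3 + (3)·1^4 = 5.
  |p(1)| = 5.
Check: |p(1)| = 5 ≤ 13 = M_tri(1). ✓ Equality does not hold at z = 1 (the coefficients have mixed signs, so the terms do not all align in phase there).

M_tri(1) = 13; |p(1)| = 5; equality at z=1: no.


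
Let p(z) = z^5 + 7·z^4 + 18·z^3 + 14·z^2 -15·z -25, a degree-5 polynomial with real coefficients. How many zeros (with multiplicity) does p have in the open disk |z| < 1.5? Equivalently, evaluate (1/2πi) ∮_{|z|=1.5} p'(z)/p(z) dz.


The zeros of p are: (-2 + 1i), (-2 - 1i), (-2 + 1i), (-2 - 1i), 1.
Their magnitudes are: 2.236, 2.236, 2.236, 2.236, 1.
Zeros with |z| < R = 1.5: 1.
Count = 1.
By the argument principle, (1/2πi) ∮_{|z|=R} p'(z)/p(z) dz equals exactly this count.

Number of zeros inside |z| < 1.5: 1.


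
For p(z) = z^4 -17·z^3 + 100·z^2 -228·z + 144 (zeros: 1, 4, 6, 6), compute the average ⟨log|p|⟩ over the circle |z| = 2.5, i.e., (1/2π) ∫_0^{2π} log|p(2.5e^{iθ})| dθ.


Zeros: 1, 4, 6, 6; r = 2.5.
Inside |z| < r: 1. Outside (|z| ≥ r): 4, 6, 6.
p(0) = 144, so log|p(0)| = log(144) = 4.9698.
Apply Jensen: I(r) = log|p(0)| + Σ_k log(r/|z_k|), summed over zeros inside |z| < r.
  log(r/|z_k|) for z_k = 1: log(2.5/1) = 0.9163
  Outside zeros (4, 6, 6) contribute nothing to the Jensen sum.
Sum over inside zeros: 0.9163.
I(r) = log|p(0)| + (inside sum) = 4.9698 + 0.9163 = 5.8861.
Note: since some zeros are outside |z| ≤ r, the simplified n·log(r) form does NOT apply — only the inside zeros contribute.

I(r) ≈ 5.8861.


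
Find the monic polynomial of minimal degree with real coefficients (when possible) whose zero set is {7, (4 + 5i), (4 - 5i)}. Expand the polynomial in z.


The polynomial is p(z) = ∏_{α ∈ S} (z − α), where S = {7, (4 + 5i), (4 - 5i)}.
Expanding the product yields: p(z) = z^3 -15·z^2 + 97·z -287.
Note conjugate pairs combine to real quadratics: (z − (4+5i))(z − (4−5i)) = z² − 8z + 41.
The resulting polynomial has degree 3 and real coefficients as required.

p(z) = z^3 -15·z^2 + 97·z -287.


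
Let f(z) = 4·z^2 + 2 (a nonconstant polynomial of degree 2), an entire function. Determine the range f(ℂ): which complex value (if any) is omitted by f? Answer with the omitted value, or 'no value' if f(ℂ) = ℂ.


Little Picard bounds the complement of f(ℂ) to at most one point.
For every w ∈ ℂ, the equation p(z) − w = 0 is a nonconstant polynomial in z and hence has at least one root by the fundamental theorem of algebra. So p is surjective onto ℂ, omitting no value.

Omitted value: no value.


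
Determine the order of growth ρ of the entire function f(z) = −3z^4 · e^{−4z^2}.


M(r) = max_{|z|=r} |-3|·|z|^4·|e^{−4z^2}| = 3·r^4 · e^{4r^2} (the factors attain their maxima compatibly on |z|=r). Then log M(r) = log 3 + 4·log r + 4r^2, dominated by the last term, so log log M(r) ~ 2·log r. The polynomial factor -3z^4 contributes only a log r term and does not affect the order. ρ = 2.
Therefore ρ = 2.

Order ρ = 2.


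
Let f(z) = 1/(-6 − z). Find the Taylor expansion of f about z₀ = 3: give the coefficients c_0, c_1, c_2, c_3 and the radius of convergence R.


Let w = z − z₀, so z = z₀ + w.
Then -6 − z = -6 − (z₀ + w) = (-6 − z₀) − w = -9 − w.
f(z) = 1/(-9 − w) = (1/(-9)) · 1/(1 − w/(-9)) = Σ_{n≥0} w^n / (-9)^(n+1).
So c_n = 1/(-9)^(n+1):
  c_0 = 1/(-9)^1 = -1/9.
  c_1 = 1/(-9)^2 = 1/81.
  c_2 = 1/(-9)^3 = -1/729.
  c_3 = 1/(-9)^4 = 1/6561.
The series is valid for |w/d| < 1, i.e. |z − z₀| < |d|.
Radius of convergence: R = |-6 − z₀| = |-9| = 9 (distance from z₀ to the singularity z = -6).

c_0 = -1/9, c_1 = 1/81, c_2 = -1/729, c_3 = 1/6561; R = 9.


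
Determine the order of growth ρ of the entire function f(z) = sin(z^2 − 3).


Write sin(w) = (e^{iw} ± e^{−iw})/(2 or 2i), so |sin(w)| ≤ e^{|w|}. With w = z^2 − 3, |w| ≤ 1r^2 + 3 on |z|=r, giving M(r) ≤ e^{1r^2 + 3} and ρ ≤ 2. For the lower bound, choose z on |z|=r with 1z^2 purely imaginary of modulus 1r^2; then |sin(z^2 − 3)| grows like e^{1r^2}/2, so ρ ≥ 2. Hence ρ = 2.
Therefore ρ = 2.

Order ρ = 2.


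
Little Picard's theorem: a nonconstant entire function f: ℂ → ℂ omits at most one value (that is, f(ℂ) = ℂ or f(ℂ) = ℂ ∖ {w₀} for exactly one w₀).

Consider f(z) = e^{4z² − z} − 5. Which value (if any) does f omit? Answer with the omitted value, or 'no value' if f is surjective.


Little Picard bounds the complement of f(ℂ) to at most one point.
The exponent g(z) = 4z² − z is a nonconstant polynomial, hence surjective onto ℂ. So e^{g(z)} takes every value in {e^w : w ∈ ℂ} = ℂ ∖ {0}. Adding -5 shifts the range to ℂ ∖ {-5}. f omits exactly -5.

Omitted value: -5.


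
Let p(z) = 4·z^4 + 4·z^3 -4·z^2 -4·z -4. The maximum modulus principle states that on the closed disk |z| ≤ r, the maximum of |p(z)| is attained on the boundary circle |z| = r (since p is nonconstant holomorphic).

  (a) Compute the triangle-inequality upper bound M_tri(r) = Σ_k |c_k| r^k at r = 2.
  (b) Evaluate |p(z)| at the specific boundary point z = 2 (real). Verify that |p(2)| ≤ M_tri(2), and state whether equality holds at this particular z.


Coefficients: c_0 = -4, c_1 = -4, c_2 = -4, c_3 = 4, c_4 = 4. Radius r = 2.
Part (a). Triangle bound: M_tri(r) = Σ_k |c_k| r^k
  = |-4|·2^0 + |-4|·2^1 + |-4|·2^2 + |4|·2^3 + |4|·2^4
  = 4 + 8 + 16 + 32 + 64 = 124.
This bounds M(r) := max_{|z|=r} |p(z)| from above; equality holds iff all terms c_k z^k can be made to align in phase at a single z on |z|=r.
Part (b). At z = 2 (real, on the circle |z| = r):
  p(2) = (-4)·2^0 + (-4)·2^1 + (-4)·2^2 + (4)·2^3 + (4)·2^4 = 68.
  |p(2)| = 68.
Check: |p(2)| = 68 ≤ 124 = M_tri(2). ✓ Equality does not hold at z = 2 (the coefficients have mixed signs, so the terms do not all align in phase there).

M_tri(2) = 124; |p(2)| = 68; equality at z=2: no.


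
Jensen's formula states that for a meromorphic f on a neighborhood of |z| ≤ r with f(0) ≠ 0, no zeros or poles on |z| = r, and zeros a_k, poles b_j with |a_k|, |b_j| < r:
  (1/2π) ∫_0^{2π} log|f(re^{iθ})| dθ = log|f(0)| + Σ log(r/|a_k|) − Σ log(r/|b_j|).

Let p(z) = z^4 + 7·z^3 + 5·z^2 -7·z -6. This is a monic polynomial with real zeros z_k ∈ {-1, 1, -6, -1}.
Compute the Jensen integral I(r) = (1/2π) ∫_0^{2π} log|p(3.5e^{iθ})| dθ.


Zeros: -6, -1, -1, 1; r = 3.5.
Inside |z| < r: -1, -1, 1. Outside (|z| ≥ r): -6.
p(0) = -6, so log|p(0)| = log(6) = 1.7918.
Apply Jensen: I(r) = log|p(0)| + Σ_k log(r/|z_k|), summed over zeros inside |z| < r.
  log(r/|z_k|) for z_k = -1: log(3.5/1) = 1.2528
  log(r/|z_k|) for z_k = 1: log(3.5/1) = 1.2528
  log(r/|z_k|) for z_k = -1: log(3.5/1) = 1.2528
  Outside zeros (-6) contribute nothing to the Jensen sum.
Sum over inside zeros: 3.7583.
I(r) = log|p(0)| + (inside sum) = 1.7918 + 3.7583 = 5.5500.
Note: since some zeros are outside |z| ≤ r, the simplified n·log(r) form does NOT apply — only the inside zeros contribute.

I(r) ≈ 5.5500.


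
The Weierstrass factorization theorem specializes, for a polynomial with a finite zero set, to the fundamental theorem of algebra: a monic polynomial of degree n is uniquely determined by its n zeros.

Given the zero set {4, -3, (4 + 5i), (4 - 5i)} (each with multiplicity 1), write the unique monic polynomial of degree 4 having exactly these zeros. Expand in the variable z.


The polynomial is p(z) = ∏_{α ∈ S} (z − α), where S = {4, -3, (4 + 5i), (4 - 5i)}.
Expanding the product yields: p(z) = z^4 -9·z^3 + 37·z^2 + 55·z -492.
Note conjugate pairs combine to real quadratics: (z − (4+5i))(z − (4−5i)) = z² − 8z + 41.
The resulting polynomial has degree 4 and real coefficients as required.

p(z) = z^4 -9·z^3 + 37·z^2 + 55·z -492.


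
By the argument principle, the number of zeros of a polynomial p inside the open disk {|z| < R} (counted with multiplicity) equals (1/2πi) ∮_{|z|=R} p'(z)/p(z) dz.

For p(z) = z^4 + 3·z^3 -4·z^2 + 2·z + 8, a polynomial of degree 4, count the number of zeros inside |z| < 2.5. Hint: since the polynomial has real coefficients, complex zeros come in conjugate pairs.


The zeros of p are: -1, -4, (1 + 1i), (1 - 1i).
Their magnitudes are: 1, 4, 1.414, 1.414.
Zeros with |z| < R = 2.5: -1, (1 + 1i), (1 - 1i).
Count = 3.
By the argument principle, (1/2πi) ∮_{|z|=R} p'(z)/p(z) dz equals exactly this count.

Number of zeros inside |z| < 2.5: 3.


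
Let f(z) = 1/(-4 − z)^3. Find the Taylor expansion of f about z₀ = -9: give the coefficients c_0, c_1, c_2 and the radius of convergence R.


Let w = z − z₀, so z = z₀ + w.
Then -4 − z = -4 − (z₀ + w) = (-4 − z₀) − w = 5 − w.
f(z) = 1/(5 − w)^3 = (1/(5)^3) · (1 − w/(5))^{−3}.
By the binomial series (1−u)^{−3} = Σ_{n≥0} C(n+2, 2) u^n for |u|<1, with u = w/(5):
  c_n = C(n+2, 2) / (5)^(n+3).
  c_0 = 1/(5)^3 = 1/125.
  c_1 = 3/(5)^4 = 3/625.
  c_2 = 6/(5)^5 = 6/3125.
The series is valid for |w/d| < 1, i.e. |z − z₀| < |d|.
Radius of convergence: R = |-4 − z₀| = |5| = 5 (distance from z₀ to the singularity z = -4).

c_0 = 1/125, c_1 = 3/625, c_2 = 6/3125; R = 5.


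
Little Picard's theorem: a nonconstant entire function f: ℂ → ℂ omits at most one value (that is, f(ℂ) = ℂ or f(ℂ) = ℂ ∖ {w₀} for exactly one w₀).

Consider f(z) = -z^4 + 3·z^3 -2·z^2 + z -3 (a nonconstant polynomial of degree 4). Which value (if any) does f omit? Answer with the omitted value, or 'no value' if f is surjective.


Little Picard bounds the complement of f(ℂ) to at most one point.
For every w ∈ ℂ, the equation p(z) − w = 0 is a nonconstant polynomial in z and hence has at least one root by the fundamental theorem of algebra. So p is surjective onto ℂ, omitting no value.

Omitted value: no value.


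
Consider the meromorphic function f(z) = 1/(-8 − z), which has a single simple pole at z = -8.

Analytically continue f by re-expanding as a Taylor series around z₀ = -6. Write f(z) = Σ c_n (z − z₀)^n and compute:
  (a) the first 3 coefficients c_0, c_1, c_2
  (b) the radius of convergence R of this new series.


Let w = z − z₀, so z = z₀ + w.
Then -8 − z = -8 − (z₀ + w) = (-8 − z₀) − w = -2 − w.
f(z) = 1/(-2 − w) = (1/(-2)) · 1/(1 − w/(-2)) = Σ_{n≥0} w^n / (-2)^(n+1).
So c_n = 1/(-2)^(n+1):
  c_0 = 1/(-2)^1 = -1/2.
  c_1 = 1/(-2)^2 = 1/4.
  c_2 = 1/(-2)^3 = -1/8.
The series is valid for |w/d| < 1, i.e. |z − z₀| < |d|.
Radius of convergence: R = |-8 − z₀| = |-2| = 2 (distance from z₀ to the singularity z = -8).

c_0 = -1/2, c_1 = 1/4, c_2 = -1/8; R = 2.


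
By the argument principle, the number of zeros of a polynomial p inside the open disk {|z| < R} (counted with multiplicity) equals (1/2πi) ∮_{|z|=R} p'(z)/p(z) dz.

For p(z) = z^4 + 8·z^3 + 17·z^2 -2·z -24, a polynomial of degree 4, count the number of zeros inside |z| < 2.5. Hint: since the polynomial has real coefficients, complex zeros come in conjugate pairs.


The zeros of p are: -3, -4, 1, -2.
Their magnitudes are: 3, 4, 1, 2.
Zeros with |z| < R = 2.5: 1, -2.
Count = 2.
By the argument principle, (1/2πi) ∮_{|z|=R} p'(z)/p(z) dz equals exactly this count.

Number of zeros inside |z| < 2.5: 2.


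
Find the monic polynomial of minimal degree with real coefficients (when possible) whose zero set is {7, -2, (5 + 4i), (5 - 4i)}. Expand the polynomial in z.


The polynomial is p(z) = ∏_{α ∈ S} (z − α), where S = {7, -2, (5 + 4i), (5 - 4i)}.
Expanding the product yields: p(z) = z^4 -15·z^3 + 77·z^2 -65·z -574.
Note conjugate pairs combine to real quadratics: (z − (5+4i))(z − (5−4i)) = z² − 10z + 41.
The resulting polynomial has degree 4 and real coefficients as required.

p(z) = z^4 -15·z^3 + 77·z^2 -65·z -574.


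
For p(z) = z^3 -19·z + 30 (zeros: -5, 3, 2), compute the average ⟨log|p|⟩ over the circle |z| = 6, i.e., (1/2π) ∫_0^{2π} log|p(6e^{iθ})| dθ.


Zeros: -5, 2, 3; r = 6.
Inside |z| < r: -5, 2, 3. Outside (|z| ≥ r): ∅.
p(0) = 30, so log|p(0)| = log(30) = 3.4012.
Apply Jensen: I(r) = log|p(0)| + Σ_k log(r/|z_k|), summed over zeros inside |z| < r.
  log(r/|z_k|) for z_k = -5: log(6/5) = 0.1823
  log(r/|z_k|) for z_k = 3: log(6/3) = 0.6931
  log(r/|z_k|) for z_k = 2: log(6/2) = 1.0986
Sum over inside zeros: 1.9741.
I(r) = log|p(0)| + (inside sum) = 3.4012 + 1.9741 = 5.3753.
Closed form (all zeros inside, monic): I(r) = n·log(r) = 3·log(6) = 5.3753. ✓

I(r) ≈ 5.3753.


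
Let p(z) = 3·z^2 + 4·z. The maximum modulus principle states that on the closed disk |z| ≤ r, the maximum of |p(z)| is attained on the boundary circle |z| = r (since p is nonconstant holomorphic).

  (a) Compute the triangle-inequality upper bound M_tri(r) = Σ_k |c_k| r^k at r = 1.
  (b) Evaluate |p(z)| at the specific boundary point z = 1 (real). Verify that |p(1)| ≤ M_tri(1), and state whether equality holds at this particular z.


Coefficients: c_0 = 0, c_1 = 4, c_2 = 3. Radius r = 1.
Part (a). Triangle bound: M_tri(r) = Σ_k |c_k| r^k
  = |0|·1^0 + |4|·1^1 + |3|·1^2
  = 0 + 4 + 3 = 7.
This bounds M(r) := max_{|z|=r} |p(z)| from above; equality holds iff all terms c_k z^k can be made to align in phase at a single z on |z|=r.
Part (b). At z = 1 (real, on the circle |z| = r):
  p(1) = (0)·1^0 + (4)·1^1 + (3)·1^2 = 7.
  |p(1)| = 7.
Since all nonzero coefficients share the same sign, |p(1)| = 7 = M_tri(1); the triangle bound is attained at z = 1, so in fact M(r) = 7.

M_tri(1) = 7; |p(1)| = 7; equality at z=1: yes.


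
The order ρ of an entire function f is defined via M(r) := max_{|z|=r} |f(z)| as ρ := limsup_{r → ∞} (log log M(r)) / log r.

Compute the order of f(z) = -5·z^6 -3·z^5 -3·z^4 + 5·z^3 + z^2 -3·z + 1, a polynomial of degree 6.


|f(z)| ≤ Σ|c_k|·r^k = O(r^6) as r → ∞. Polynomial growth is O(e^{r^ε}) for every ε > 0 (since r^6/e^{r^ε} → 0), so ρ ≤ ε for all ε > 0, i.e. ρ = 0. Every nonconstant polynomial has order 0.
Therefore ρ = 0.

Order ρ = 0.


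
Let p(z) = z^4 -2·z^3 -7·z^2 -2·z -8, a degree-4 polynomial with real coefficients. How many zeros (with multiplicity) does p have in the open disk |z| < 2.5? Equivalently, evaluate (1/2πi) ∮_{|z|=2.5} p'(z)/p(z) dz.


The zeros of p are: (0 + 1i), (0 - 1i), 4, -2.
Their magnitudes are: 1, 1, 4, 2.
Zeros with |z| < R = 2.5: (0 + 1i), (0 - 1i), -2.
Count = 3.
By the argument principle, (1/2πi) ∮_{|z|=R} p'(z)/p(z) dz equals exactly this count.

Number of zeros inside |z| < 2.5: 3.


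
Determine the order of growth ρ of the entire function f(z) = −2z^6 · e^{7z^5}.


M(r) = max_{|z|=r} |-2|·|z|^6·|e^{7z^5}| = 2·r^6 · e^{7r^5} (the factors attain their maxima compatibly on |z|=r). Then log M(r) = log 2 + 6·log r + 7r^5, dominated by the last term, so log log M(r) ~ 5·log r. The polynomial factor -2z^6 contributes only a log r term and does not affect the order. ρ = 5.
Therefore ρ = 5.

Order ρ = 5.


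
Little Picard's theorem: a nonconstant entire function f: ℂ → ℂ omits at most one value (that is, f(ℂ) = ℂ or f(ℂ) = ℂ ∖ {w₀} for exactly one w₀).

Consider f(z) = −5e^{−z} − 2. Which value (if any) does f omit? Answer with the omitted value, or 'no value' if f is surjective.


Little Picard bounds the complement of f(ℂ) to at most one point.
e^{−z} is never zero on ℂ, so -5·e^{−z} takes every value in ℂ ∖ {0}. Adding -2 shifts the range to ℂ ∖ {-2}. Thus f omits exactly the value -2.

Omitted value: -2.


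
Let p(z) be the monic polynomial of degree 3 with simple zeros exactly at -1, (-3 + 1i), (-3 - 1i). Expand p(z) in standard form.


The polynomial is p(z) = ∏_{α ∈ S} (z − α), where S = {-1, (-3 + 1i), (-3 - 1i)}.
Expanding the product yields: p(z) = z^3 + 7·z^2 + 16·z + 10.
Note conjugate pairs combine to real quadratics: (z − (-3+1i))(z − (-3−1i)) = z² + 6z + 10.
The resulting polynomial has degree 3 and real coefficients as required.

p(z) = z^3 + 7·z^2 + 16·z + 10.


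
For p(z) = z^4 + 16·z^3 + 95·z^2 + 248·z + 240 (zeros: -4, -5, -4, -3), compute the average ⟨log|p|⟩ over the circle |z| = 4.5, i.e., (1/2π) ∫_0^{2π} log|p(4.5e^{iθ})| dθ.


Zeros: -5, -4, -4, -3; r = 4.5.
Inside |z| < r: -4, -4, -3. Outside (|z| ≥ r): -5.
p(0) = 240, so log|p(0)| = log(240) = 5.4806.
Apply Jensen: I(r) = log|p(0)| + Σ_k log(r/|z_k|), summed over zeros inside |z| < r.
  log(r/|z_k|) for z_k = -4: log(4.5/4) = 0.1178
  log(r/|z_k|) for z_k = -4: log(4.5/4) = 0.1178
  log(r/|z_k|) for z_k = -3: log(4.5/3) = 0.4055
  Outside zeros (-5) contribute nothing to the Jensen sum.
Sum over inside zeros: 0.6410.
I(r) = log|p(0)| + (inside sum) = 5.4806 + 0.6410 = 6.1217.
Note: since some zeros are outside |z| ≤ r, the simplified n·log(r) form does NOT apply — only the inside zeros contribute.

I(r) ≈ 6.1217.


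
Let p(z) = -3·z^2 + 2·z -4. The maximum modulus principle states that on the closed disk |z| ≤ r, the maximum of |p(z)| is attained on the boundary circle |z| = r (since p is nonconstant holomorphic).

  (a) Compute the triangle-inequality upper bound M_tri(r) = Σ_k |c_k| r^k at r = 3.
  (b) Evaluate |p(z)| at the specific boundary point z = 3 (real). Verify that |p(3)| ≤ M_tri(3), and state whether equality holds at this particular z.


Coefficients: c_0 = -4, c_1 = 2, c_2 = -3. Radius r = 3.
Part (a). Triangle bound: M_tri(r) = Σ_k |c_k| r^k
  = |-4|·3^0 + |2|·3^1 + |-3|·3^2
  = 4 + 6 + 27 = 37.
This bounds M(r) := max_{|z|=r} |p(z)| from above; equality holds iff all terms c_k z^k can be made to align in phase at a single z on |z|=r.
Part (b). At z = 3 (real, on the circle |z| = r):
  p(3) = (-4)·3^0 + (2)·3^1 + (-3)·3^2 = -25.
  |p(3)| = 25.
Check: |p(3)| = 25 ≤ 37 = M_tri(3). ✓ Equality does not hold at z = 3 (the coefficients have mixed signs, so the terms do not all align in phase there).

M_tri(3) = 37; |p(3)| = 25; equality at z=3: no.


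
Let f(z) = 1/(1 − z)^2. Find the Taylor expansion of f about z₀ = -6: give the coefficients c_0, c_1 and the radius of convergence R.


Let w = z − z₀, so z = z₀ + w.
Then 1 − z = 1 − (z₀ + w) = (1 − z₀) − w = 7 − w.
f(z) = 1/(7 − w)^2 = (1/(7)^2) · (1 − w/(7))^{−2}.
By the binomial series (1−u)^{−2} = Σ_{n≥0} C(n+1, 1) u^n for |u|<1, with u = w/(7):
  c_n = C(n+1, 1) / (7)^(n+2).
  c_0 = 1/(7)^2 = 1/49.
  c_1 = 2/(7)^3 = 2/343.
The series is valid for |w/d| < 1, i.e. |z − z₀| < |d|.
Radius of convergence: R = |1 − z₀| = |7| = 7 (distance from z₀ to the singularity z = 1).

c_0 = 1/49, c_1 = 2/343; R = 7.


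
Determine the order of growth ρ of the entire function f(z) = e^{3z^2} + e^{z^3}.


Each summand is entire of order 2 and 3 respectively (as in the single-exponential case). The order of a sum is at most the max of the orders, so ρ ≤ 3. For the lower bound: on |z|=r choose arg z so that 1z^3 is real positive; then |e^{1z^3}| = e^{1r^3} while |e^{3z^2}| ≤ e^{3r^2} = o(e^{1r^3}). So |f| ≥ e^{1r^3}(1 − o(1)) and ρ ≥ 3. Hence ρ = max(2, 3) = 3.
Therefore ρ = 3.

Order ρ = 3.


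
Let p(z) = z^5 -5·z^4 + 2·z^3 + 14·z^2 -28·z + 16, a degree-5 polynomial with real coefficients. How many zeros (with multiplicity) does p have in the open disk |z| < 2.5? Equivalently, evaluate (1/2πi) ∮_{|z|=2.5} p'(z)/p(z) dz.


The zeros of p are: (1 + 1i), (1 - 1i), 4, -2, 1.
Their magnitudes are: 1.414, 1.414, 4, 2, 1.
Zeros with |z| < R = 2.5: (1 + 1i), (1 - 1i), -2, 1.
Count = 4.
By the argument principle, (1/2πi) ∮_{|z|=R} p'(z)/p(z) dz equals exactly this count.

Number of zeros inside |z| < 2.5: 4.


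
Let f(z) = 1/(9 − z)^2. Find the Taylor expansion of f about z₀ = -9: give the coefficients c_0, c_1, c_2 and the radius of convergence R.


Let w = z − z₀, so z = z₀ + w.
Then 9 − z = 9 − (z₀ + w) = (9 − z₀) − w = 18 − w.
f(z) = 1/(18 − w)^2 = (1/(18)^2) · (1 − w/(18))^{−2}.
By the binomial series (1−u)^{−2} = Σ_{n≥0} C(n+1, 1) u^n for |u|<1, with u = w/(18):
  c_n = C(n+1, 1) / (18)^(n+2).
  c_0 = 1/(18)^2 = 1/324.
  c_1 = 2/(18)^3 = 1/2916.
  c_2 = 3/(18)^4 = 1/34992.
The series is valid for |w/d| < 1, i.e. |z − z₀| < |d|.
Radius of convergence: R = |9 − z₀| = |18| = 18 (distance from z₀ to the singularity z = 9).

c_0 = 1/324, c_1 = 1/2916, c_2 = 1/34992; R = 18.


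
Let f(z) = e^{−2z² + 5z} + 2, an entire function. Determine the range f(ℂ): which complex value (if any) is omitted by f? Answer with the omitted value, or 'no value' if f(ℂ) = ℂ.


Little Picard bounds the complement of f(ℂ) to at most one point.
The exponent g(z) = −2z² + 5z is a nonconstant polynomial, hence surjective onto ℂ. So e^{g(z)} takes every value in {e^w : w ∈ ℂ} = ℂ ∖ {0}. Adding 2 shifts the range to ℂ ∖ {2}. f omits exactly 2.

Omitted value: 2.


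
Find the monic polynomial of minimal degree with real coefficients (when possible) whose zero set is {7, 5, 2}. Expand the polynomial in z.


The polynomial is p(z) = ∏_{α ∈ S} (z − α), where S = {7, 5, 2}.
Expanding the product yields: p(z) = z^3 -14·z^2 + 59·z -70.
The resulting polynomial has degree 3 and real coefficients as required.

p(z) = z^3 -14·z^2 + 59·z -70.


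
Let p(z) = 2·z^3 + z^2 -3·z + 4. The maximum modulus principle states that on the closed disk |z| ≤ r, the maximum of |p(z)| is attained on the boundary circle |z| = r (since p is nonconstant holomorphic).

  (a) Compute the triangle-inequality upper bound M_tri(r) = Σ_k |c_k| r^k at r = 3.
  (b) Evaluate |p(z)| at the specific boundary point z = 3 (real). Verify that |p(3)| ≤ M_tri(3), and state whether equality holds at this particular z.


Coefficients: c_0 = 4, c_1 = -3, c_2 = 1, c_3 = 2. Radius r = 3.
Part (a). Triangle bound: M_tri(r) = Σ_k |c_k| r^k
  = |4|·3^0 + |-3|·3^1 + |1|·3^2 + |2|·3^3
  = 4 + 9 + 9 + 54 = 76.
This bounds M(r) := max_{|z|=r} |p(z)| from above; equality holds iff all terms c_k z^k can be made to align in phase at a single z on |z|=r.
Part (b). At z = 3 (real, on the circle |z| = r):
  p(3) = (4)·3^0 + (-3)·3^1 + (1)·3^2 + (2)·3^3 = 58.
  |p(3)| = 58.
Check: |p(3)| = 58 ≤ 76 = M_tri(3). ✓ Equality does not hold at z = 3 (the coefficients have mixed signs, so the terms do not all align in phase there).

M_tri(3) = 76; |p(3)| = 58; equality at z=3: no.


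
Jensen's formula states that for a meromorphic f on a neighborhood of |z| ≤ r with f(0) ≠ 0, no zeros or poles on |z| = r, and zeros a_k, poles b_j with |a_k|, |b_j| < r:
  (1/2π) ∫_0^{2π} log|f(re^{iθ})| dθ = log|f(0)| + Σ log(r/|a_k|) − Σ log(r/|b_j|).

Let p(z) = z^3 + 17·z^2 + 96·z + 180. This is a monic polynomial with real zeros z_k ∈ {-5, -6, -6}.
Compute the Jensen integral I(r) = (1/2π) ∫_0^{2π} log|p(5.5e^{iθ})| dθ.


Zeros: -6, -6, -5; r = 5.5.
Inside |z| < r: -5. Outside (|z| ≥ r): -6, -6.
p(0) = 180, so log|p(0)| = log(180) = 5.1930.
Apply Jensen: I(r) = log|p(0)| + Σ_k log(r/|z_k|), summed over zeros inside |z| < r.
  log(r/|z_k|) for z_k = -5: log(5.5/5) = 0.0953
  Outside zeros (-6, -6) contribute nothing to the Jensen sum.
Sum over inside zeros: 0.0953.
I(r) = log|p(0)| + (inside sum) = 5.1930 + 0.0953 = 5.2883.
Note: since some zeros are outside |z| ≤ r, the simplified n·log(r) form does NOT apply — only the inside zeros contribute.

I(r) ≈ 5.2883.


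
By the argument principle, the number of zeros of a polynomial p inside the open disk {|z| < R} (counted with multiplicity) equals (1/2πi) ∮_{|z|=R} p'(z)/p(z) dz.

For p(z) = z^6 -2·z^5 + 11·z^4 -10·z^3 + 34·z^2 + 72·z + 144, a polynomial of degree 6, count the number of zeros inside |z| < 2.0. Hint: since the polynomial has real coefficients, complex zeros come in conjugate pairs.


The zeros of p are: (0 + 3i), (0 - 3i), (-1 + 1i), (-1 - 1i), (2 + 2i), (2 - 2i).
Their magnitudes are: 3, 3, 1.414, 1.414, 2.828, 2.828.
Zeros with |z| < R = 2.0: (-1 + 1i), (-1 - 1i).
Count = 2.
By the argument principle, (1/2πi) ∮_{|z|=R} p'(z)/p(z) dz equals exactly this count.

Number of zeros inside |z| < 2.0: 2.


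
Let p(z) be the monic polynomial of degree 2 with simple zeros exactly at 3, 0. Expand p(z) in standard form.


The polynomial is p(z) = ∏_{α ∈ S} (z − α), where S = {3, 0}.
Expanding the product yields: p(z) = z^2 -3·z.
The resulting polynomial has degree 2 and real coefficients as required.

p(z) = z^2 -3·z.


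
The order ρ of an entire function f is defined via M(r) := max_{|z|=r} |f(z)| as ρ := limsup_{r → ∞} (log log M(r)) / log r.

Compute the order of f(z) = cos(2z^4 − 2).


Write cos(w) = (e^{iw} ± e^{−iw})/(2 or 2i), so |cos(w)| ≤ e^{|w|}. With w = 2z^4 − 2, |w| ≤ 2r^4 + 2 on |z|=r, giving M(r) ≤ e^{2r^4 + 2} and ρ ≤ 4. For the lower bound, choose z on |z|=r with 2z^4 purely imaginary of modulus 2r^4; then |cos(2z^4 − 2)| grows like e^{2r^4}/2, so ρ ≥ 4. Hence ρ = 4.
Therefore ρ = 4.

Order ρ = 4.


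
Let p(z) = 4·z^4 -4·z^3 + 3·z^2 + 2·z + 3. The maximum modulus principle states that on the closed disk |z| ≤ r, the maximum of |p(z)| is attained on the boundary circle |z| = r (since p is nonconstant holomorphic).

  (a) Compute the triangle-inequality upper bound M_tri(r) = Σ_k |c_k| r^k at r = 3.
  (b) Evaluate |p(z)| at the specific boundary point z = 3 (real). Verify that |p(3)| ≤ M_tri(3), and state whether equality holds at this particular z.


Coefficients: c_0 = 3, c_1 = 2, c_2 = 3, c_3 = -4, c_4 = 4. Radius r = 3.
Part (a). Triangle bound: M_tri(r) = Σ_k |c_k| r^k
  = |3|·3^0 + |2|·3^1 + |3|·3^2 + |-4|·3^3 + |4|·3^4
  = 3 + 6 + 27 + 108 + 324 = 468.
This bounds M(r) := max_{|z|=r} |p(z)| from above; equality holds iff all terms c_k z^k can be made to align in phase at a single z on |z|=r.
Part (b). At z = 3 (real, on the circle |z| = r):
  p(3) = (3)·3^0 + (2)·3^1 + (3)·3^2 + (-4)·3^3 + (4)·3^4 = 252.
  |p(3)| = 252.
Check: |p(3)| = 252 ≤ 468 = M_tri(3). ✓ Equality does not hold at z = 3 (the coefficients have mixed signs, so the terms do not all align in phase there).

M_tri(3) = 468; |p(3)| = 252; equality at z=3: no.


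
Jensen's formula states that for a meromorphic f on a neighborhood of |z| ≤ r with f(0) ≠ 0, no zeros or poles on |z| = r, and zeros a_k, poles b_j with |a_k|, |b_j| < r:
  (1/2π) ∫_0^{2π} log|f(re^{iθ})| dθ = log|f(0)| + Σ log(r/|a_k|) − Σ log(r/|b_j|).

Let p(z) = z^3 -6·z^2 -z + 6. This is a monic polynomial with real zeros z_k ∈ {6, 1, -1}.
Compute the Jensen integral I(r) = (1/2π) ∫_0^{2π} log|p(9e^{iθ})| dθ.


Zeros: -1, 1, 6; r = 9.
Inside |z| < r: -1, 1, 6. Outside (|z| ≥ r): ∅.
p(0) = 6, so log|p(0)| = log(6) = 1.7918.
Apply Jensen: I(r) = log|p(0)| + Σ_k log(r/|z_k|), summed over zeros inside |z| < r.
  log(r/|z_k|) for z_k = 6: log(9/6) = 0.4055
  log(r/|z_k|) for z_k = 1: log(9/1) = 2.1972
  log(r/|z_k|) for z_k = -1: log(9/1) = 2.1972
Sum over inside zeros: 4.7999.
I(r) = log|p(0)| + (inside sum) = 1.7918 + 4.7999 = 6.5917.
Closed form (all zeros inside, monic): I(r) = n·log(r) = 3·log(9) = 6.5917. ✓

I(r) ≈ 6.5917.


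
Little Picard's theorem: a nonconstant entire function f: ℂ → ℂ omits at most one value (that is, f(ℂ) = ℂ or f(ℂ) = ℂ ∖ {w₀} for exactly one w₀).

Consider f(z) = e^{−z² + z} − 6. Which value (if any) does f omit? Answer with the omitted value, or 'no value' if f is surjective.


Little Picard bounds the complement of f(ℂ) to at most one point.
The exponent g(z) = −z² + z is a nonconstant polynomial, hence surjective onto ℂ. So e^{g(z)} takes every value in {e^w : w ∈ ℂ} = ℂ ∖ {0}. Adding -6 shifts the range to ℂ ∖ {-6}. f omits exactly -6.

Omitted value: -6.


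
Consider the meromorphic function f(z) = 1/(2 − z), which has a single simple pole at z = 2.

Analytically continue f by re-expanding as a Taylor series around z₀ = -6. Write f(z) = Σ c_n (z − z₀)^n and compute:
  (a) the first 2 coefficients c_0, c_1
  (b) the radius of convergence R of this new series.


Let w = z − z₀, so z = z₀ + w.
Then 2 − z = 2 − (z₀ + w) = (2 − z₀) − w = 8 − w.
f(z) = 1/(8 − w) = (1/(8)) · 1/(1 − w/(8)) = Σ_{n≥0} w^n / (8)^(n+1).
So c_n = 1/(8)^(n+1):
  c_0 = 1/(8)^1 = 1/8.
  c_1 = 1/(8)^2 = 1/64.
The series is valid for |w/d| < 1, i.e. |z − z₀| < |d|.
Radius of convergence: R = |2 − z₀| = |8| = 8 (distance from z₀ to the singularity z = 2).

c_0 = 1/8, c_1 = 1/64; R = 8.


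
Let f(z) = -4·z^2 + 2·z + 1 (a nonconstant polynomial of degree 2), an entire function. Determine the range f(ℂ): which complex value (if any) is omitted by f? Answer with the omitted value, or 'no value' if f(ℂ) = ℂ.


Little Picard bounds the complement of f(ℂ) to at most one point.
For every w ∈ ℂ, the equation p(z) − w = 0 is a nonconstant polynomial in z and hence has at least one root by the fundamental theorem of algebra. So p is surjective onto ℂ, omitting no value.

Omitted value: no value.


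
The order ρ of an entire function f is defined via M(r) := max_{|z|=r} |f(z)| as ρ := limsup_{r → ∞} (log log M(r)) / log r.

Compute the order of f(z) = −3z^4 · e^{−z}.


M(r) = max_{|z|=r} |-3|·|z|^4·|e^{−z}| = 3·r^4 · e^{1r^1} (the factors attain their maxima compatibly on |z|=r). Then log M(r) = log 3 + 4·log r + 1r^1, dominated by the last term, so log log M(r) ~ 1·log r. The polynomial factor -3z^4 contributes only a log r term and does not affect the order. ρ = 1.
Therefore ρ = 1.

Order ρ = 1.


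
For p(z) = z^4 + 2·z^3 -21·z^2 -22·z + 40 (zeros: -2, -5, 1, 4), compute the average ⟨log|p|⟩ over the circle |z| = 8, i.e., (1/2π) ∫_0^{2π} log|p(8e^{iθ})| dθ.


Zeros: -5, -2, 1, 4; r = 8.
Inside |z| < r: -5, -2, 1, 4. Outside (|z| ≥ r): ∅.
p(0) = 40, so log|p(0)| = log(40) = 3.6889.
Apply Jensen: I(r) = log|p(0)| + Σ_k log(r/|z_k|), summed over zeros inside |z| < r.
  log(r/|z_k|) for z_k = -2: log(8/2) = 1.3863
  log(r/|z_k|) for z_k = -5: log(8/5) = 0.4700
  log(r/|z_k|) for z_k = 1: log(8/1) = 2.0794
  log(r/|z_k|) for z_k = 4: log(8/4) = 0.6931
Sum over inside zeros: 4.6289.
I(r) = log|p(0)| + (inside sum) = 3.6889 + 4.6289 = 8.3178.
Closed form (all zeros inside, monic): I(r) = n·log(r) = 4·log(8) = 8.3178. ✓

I(r) ≈ 8.3178.


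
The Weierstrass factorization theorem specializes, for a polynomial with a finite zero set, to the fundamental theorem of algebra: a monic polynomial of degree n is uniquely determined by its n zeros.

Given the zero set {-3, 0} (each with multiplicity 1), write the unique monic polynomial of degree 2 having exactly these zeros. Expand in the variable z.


The polynomial is p(z) = ∏_{α ∈ S} (z − α), where S = {-3, 0}.
Expanding the product yields: p(z) = z^2 + 3·z.
The resulting polynomial has degree 2 and real coefficients as required.

p(z) = z^2 + 3·z.


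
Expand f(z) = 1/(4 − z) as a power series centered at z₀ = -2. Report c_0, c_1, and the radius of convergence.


Let w = z − z₀, so z = z₀ + w.
Then 4 − z = 4 − (z₀ + w) = (4 − z₀) − w = 6 − w.
f(z) = 1/(6 − w) = (1/(6)) · 1/(1 − w/(6)) = Σ_{n≥0} w^n / (6)^(n+1).
So c_n = 1/(6)^(n+1):
  c_0 = 1/(6)^1 = 1/6.
  c_1 = 1/(6)^2 = 1/36.
The series is valid for |w/d| < 1, i.e. |z − z₀| < |d|.
Radius of convergence: R = |4 − z₀| = |6| = 6 (distance from z₀ to the singularity z = 4).

c_0 = 1/6, c_1 = 1/36; R = 6.


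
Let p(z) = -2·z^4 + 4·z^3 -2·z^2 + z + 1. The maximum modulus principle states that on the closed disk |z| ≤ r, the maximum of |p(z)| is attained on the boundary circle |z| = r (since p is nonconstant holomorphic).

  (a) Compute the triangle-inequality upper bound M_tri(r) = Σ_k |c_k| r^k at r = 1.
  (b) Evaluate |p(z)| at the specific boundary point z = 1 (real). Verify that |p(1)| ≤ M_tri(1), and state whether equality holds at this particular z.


Coefficients: c_0 = 1, c_1 = 1, c_2 = -2, c_3 = 4, c_4 = -2. Radius r = 1.
Part (a). Triangle bound: M_tri(r) = Σ_k |c_k| r^k
  = |1|·1^0 + |1|·1^1 + |-2|·1^2 + |4|·1^3 + |-2|·1^4
  = 1 + 1 + 2 + 4 + 2 = 10.
This bounds M(r) := max_{|z|=r} |p(z)| from above; equality holds iff all terms c_k z^k can be made to align in phase at a single z on |z|=r.
Part (b). At z = 1 (real, on the circle |z| = r):
  p(1) = (1)·1^0 + (1)·1^1 + (-2)·1^2 + (4)·1^3 + (-2)·1^4 = 2.
  |p(1)| = 2.
Check: |p(1)| = 2 ≤ 10 = M_tri(1). ✓ Equality does not hold at z = 1 (the coefficients have mixed signs, so the terms do not all align in phase there).

M_tri(1) = 10; |p(1)| = 2; equality at z=1: no.


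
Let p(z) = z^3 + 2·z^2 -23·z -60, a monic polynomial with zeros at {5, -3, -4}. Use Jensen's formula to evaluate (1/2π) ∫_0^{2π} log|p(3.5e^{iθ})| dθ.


Zeros: -4, -3, 5; r = 3.5.
Inside |z| < r: -3. Outside (|z| ≥ r): -4, 5.
p(0) = -60, so log|p(0)| = log(60) = 4.0943.
Apply Jensen: I(r) = log|p(0)| + Σ_k log(r/|z_k|), summed over zeros inside |z| < r.
  log(r/|z_k|) for z_k = -3: log(3.5/3) = 0.1542
  Outside zeros (-4, 5) contribute nothing to the Jensen sum.
Sum over inside zeros: 0.1542.
I(r) = log|p(0)| + (inside sum) = 4.0943 + 0.1542 = 4.2485.
Note: since some zeros are outside |z| ≤ r, the simplified n·log(r) form does NOT apply — only the inside zeros contribute.

I(r) ≈ 4.2485.


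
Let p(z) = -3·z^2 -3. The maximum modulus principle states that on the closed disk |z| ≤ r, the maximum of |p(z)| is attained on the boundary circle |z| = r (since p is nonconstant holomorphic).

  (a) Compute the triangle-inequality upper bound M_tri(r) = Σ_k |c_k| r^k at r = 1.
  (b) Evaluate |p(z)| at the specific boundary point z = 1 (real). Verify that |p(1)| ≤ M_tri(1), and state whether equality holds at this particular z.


Coefficients: c_0 = -3, c_1 = 0, c_2 = -3. Radius r = 1.
Part (a). Triangle bound: M_tri(r) = Σ_k |c_k| r^k
  = |-3|·1^0 + |0|·1^1 + |-3|·1^2
  = 3 + 0 + 3 = 6.
This bounds M(r) := max_{|z|=r} |p(z)| from above; equality holds iff all terms c_k z^k can be made to align in phase at a single z on |z|=r.
Part (b). At z = 1 (real, on the circle |z| = r):
  p(1) = (-3)·1^0 + (0)·1^1 + (-3)·1^2 = -6.
  |p(1)| = 6.
Since all nonzero coefficients share the same sign, |p(1)| = 6 = M_tri(1); the triangle bound is attained at z = 1, so in fact M(r) = 6.

M_tri(1) = 6; |p(1)| = 6; equality at z=1: yes.


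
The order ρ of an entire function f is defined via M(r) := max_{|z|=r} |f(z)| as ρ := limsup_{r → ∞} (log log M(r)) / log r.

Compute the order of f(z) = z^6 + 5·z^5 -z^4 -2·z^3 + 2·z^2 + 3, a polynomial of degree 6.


|f(z)| ≤ Σ|c_k|·r^k = O(r^6) as r → ∞. Polynomial growth is O(e^{r^ε}) for every ε > 0 (since r^6/e^{r^ε} → 0), so ρ ≤ ε for all ε > 0, i.e. ρ = 0. Every nonconstant polynomial has order 0.
Therefore ρ = 0.

Order ρ = 0.


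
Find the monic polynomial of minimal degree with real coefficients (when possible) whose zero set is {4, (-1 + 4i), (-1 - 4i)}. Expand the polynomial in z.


The polynomial is p(z) = ∏_{α ∈ S} (z − α), where S = {4, (-1 + 4i), (-1 - 4i)}.
Expanding the product yields: p(z) = z^3 -2·z^2 + 9·z -68.
Note conjugate pairs combine to real quadratics: (z − (-1+4i))(z − (-1−4i)) = z² + 2z + 17.
The resulting polynomial has degree 3 and real coefficients as required.

p(z) = z^3 -2·z^2 + 9·z -68.
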